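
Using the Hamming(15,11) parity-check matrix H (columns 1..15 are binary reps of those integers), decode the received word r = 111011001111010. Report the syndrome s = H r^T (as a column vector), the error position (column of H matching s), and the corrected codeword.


s = (1, 0, 0, 1)^T, error position = 9, corrected codeword c = 111011000111010

Compute s = H r^T mod 2 one row at a time:
  s_1 = 0 + 1 + 1 + 1 + 1 + 0 + 1 + 0 = 5 ≡ 1 (mod 2).
  s_2 = 0 + 1 + 1 + 0 + 1 + 0 + 1 + 0 = 4 ≡ 0 (mod 2).
  s_3 = 1 + 1 + 1 + 0 + 1 + 1 + 1 + 0 = 6 ≡ 0 (mod 2).
  s_4 = 1 + 1 + 1 + 0 + 1 + 1 + 0 + 0 = 5 ≡ 1 (mod 2).
s = (1, 0, 0, 1)^T — this equals column 9 of H (binary 1001), so error is at position 9.
Correct: flip bit 9 of r = 111011001111010 to get c = 111011000111010.


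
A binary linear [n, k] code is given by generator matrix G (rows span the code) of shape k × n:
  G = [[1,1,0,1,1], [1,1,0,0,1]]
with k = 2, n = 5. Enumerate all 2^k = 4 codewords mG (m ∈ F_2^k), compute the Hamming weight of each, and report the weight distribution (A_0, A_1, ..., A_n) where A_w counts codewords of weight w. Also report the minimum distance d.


Weight distribution: A_0 = 1, A_1 = 1, A_3 = 1, A_4 = 1. Minimum distance d = 1.

Enumerate all 2^2 = 4 messages m ∈ F_2^2.
For each, compute codeword c = mG in F_2^5, then tally its weight.
  m = 00 → c = 00000, weight = 0.
  m = 10 → c = 11011, weight = 4.
  m = 01 → c = 11001, weight = 3.
  m = 11 → c = 00010, weight = 1.
Tally weights:
  weight 0: 1 codewords.
  weight 1: 1 codewords.
  weight 3: 1 codewords.
  weight 4: 1 codewords.
Minimum distance d = smallest w > 0 with A_w > 0 = 1.
Sanity: Σ A_w = 4 = 2^2 = 4 ✓.


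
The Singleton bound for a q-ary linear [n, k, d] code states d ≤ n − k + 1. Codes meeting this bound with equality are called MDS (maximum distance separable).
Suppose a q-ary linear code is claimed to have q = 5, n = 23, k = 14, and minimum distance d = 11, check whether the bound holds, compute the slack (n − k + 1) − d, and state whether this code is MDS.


Singleton RHS = n − k + 1 = 10, slack = -1, bound violated (no such code; not MDS).

Singleton bound: d ≤ n − k + 1.
Here n = 23, k = 14, so n − k + 1 = 10.
Given d = 11, check d ≤ 10: NO.
Slack = (n − k + 1) − d = -1.
The slack is negative: d = 11 exceeds n − k + 1 = 10 by 1, so the Singleton bound is violated and no linear [23, 14, 11]_5 code can exist. In particular it is not MDS (MDS requires d = n − k + 1 exactly).
Description: the claimed parameters are [23, 14, 11]_5; such a code would be impossible (violates the Singleton bound).


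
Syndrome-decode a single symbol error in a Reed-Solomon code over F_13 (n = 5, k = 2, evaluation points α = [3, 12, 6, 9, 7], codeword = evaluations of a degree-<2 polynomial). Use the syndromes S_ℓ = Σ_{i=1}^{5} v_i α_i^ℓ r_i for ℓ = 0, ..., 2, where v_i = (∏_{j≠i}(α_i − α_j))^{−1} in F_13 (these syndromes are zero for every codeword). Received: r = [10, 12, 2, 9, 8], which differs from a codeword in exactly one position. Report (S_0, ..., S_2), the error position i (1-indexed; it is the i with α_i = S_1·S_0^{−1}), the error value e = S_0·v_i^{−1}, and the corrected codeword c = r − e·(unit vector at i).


S = (6, 2, 5), error at position 4, error magnitude e = 2, c = [10, 12, 2, 7, 8].

Step 1: column multipliers v_i = (∏_{j≠i}(α_i − α_j))^{−1} mod 13.
  i = 1 (α = 3): (3−12)(3−6)(3−9)(3−7) = (−9)·(−3)·(−6)·(−4) = 648 ≡ 11, so v_1 = 11^{−1} = 6 (mod 13).
  i = 2 (α = 12): (12−3)(12−6)(12−9)(12−7) = 9·6·3·5 = 810 ≡ 4, so v_2 = 4^{−1} = 10 (mod 13).
  i = 3 (α = 6): (6−3)(6−12)(6−9)(6−7) = 3·(−6)·(−3)·(−1) = −54 ≡ 11, so v_3 = 11^{−1} = 6 (mod 13).
  i = 4 (α = 9): (9−3)(9−12)(9−6)(9−7) = 6·(−3)·3·2 = −108 ≡ 9, so v_4 = 9^{−1} = 3 (mod 13).
  i = 5 (α = 7): (7−3)(7−12)(7−6)(7−9) = 4·(−5)·1·(−2) = 40 ≡ 1, so v_5 = 1^{−1} = 1 (mod 13).
  v = [6, 10, 6, 3, 1].
Step 2: syndromes of r = [10, 12, 2, 9, 8] (all sums mod 13).
  S_0 = Σ v_i r_i = 6·10 + 10·12 + 6·2 + 3·9 + 1·8 = 227 ≡ 6.
  S_1 = Σ v_i α_i r_i = 6·3·10 + 10·12·12 + 6·6·2 + 3·9·9 + 1·7·8 = 1991 ≡ 2.
  α_i^2 mod 13 = [9, 1, 10, 3, 10].
  S_2 = Σ v_i α_i^2 r_i = 6·9·10 + 10·1·12 + 6·10·2 + 3·3·9 + 1·10·8 = 941 ≡ 5.
  S = (6, 2, 5) ≠ 0, so r is not a codeword (an error is present).
Step 3: locate the error. For a single error e at position i, S_ℓ = v_i·e·α_i^ℓ, so α_err = S_1/S_0.
  S_0^{−1} = 6^{−1} = 11 (mod 13), so α_err = 2·11 = 22 ≡ 9 = α_4. Error position i = 4.
  Consistency check: S_2/S_1 = 5·7 = 35 ≡ 9 = α_err ✓ (single-error assumption holds).
Step 4: error magnitude e = S_0/v_4 = S_0·∏_{j≠4}(α_4 − α_j) = 6·9 = 54 ≡ 2 (mod 13).
Step 5: correct position 4: c_4 = r_4 − e = 9 − 2 ≡ 7 (mod 13). Hence c = [10, 12, 2, 7, 8].
  Check: interpolating c through the α_i gives m(x) = 5 + 6·x (degree < 2) with m(α_i) = c_i for every i, so c is indeed a codeword.


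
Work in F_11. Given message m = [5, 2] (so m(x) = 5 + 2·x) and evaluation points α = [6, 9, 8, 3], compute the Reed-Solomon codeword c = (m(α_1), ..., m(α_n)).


c = [6, 1, 10, 0]

Message polynomial: m(x) = 5 + 2·x (mod 11).
For each evaluation point α_i, compute m(α_i) mod 11:
  α_1 = 6: Horner steps 2 → 6, so m(6) = 6.
  α_2 = 9: Horner steps 2 → 1, so m(9) = 1.
  α_3 = 8: Horner steps 2 → 10, so m(8) = 10.
  α_4 = 3: Horner steps 2 → 0, so m(3) = 0.
Codeword c = [6, 1, 10, 0] ∈ F_11^4.


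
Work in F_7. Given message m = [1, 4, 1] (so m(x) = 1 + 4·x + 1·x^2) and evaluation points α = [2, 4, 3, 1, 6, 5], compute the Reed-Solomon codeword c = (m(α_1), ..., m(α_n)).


c = [6, 5, 1, 6, 5, 4]

Message polynomial: m(x) = 1 + 4·x + 1·x^2 (mod 7).
For each evaluation point α_i, compute m(α_i) mod 7:
  α_1 = 2: Horner steps 1 → 6 → 6, so m(2) = 6.
  α_2 = 4: Horner steps 1 → 1 → 5, so m(4) = 5.
  α_3 = 3: Horner steps 1 → 0 → 1, so m(3) = 1.
  α_4 = 1: Horner steps 1 → 5 → 6, so m(1) = 6.
  α_5 = 6: Horner steps 1 → 3 → 5, so m(6) = 5.
  α_6 = 5: Horner steps 1 → 2 → 4, so m(5) = 4.
Codeword c = [6, 5, 1, 6, 5, 4] ∈ F_7^6.


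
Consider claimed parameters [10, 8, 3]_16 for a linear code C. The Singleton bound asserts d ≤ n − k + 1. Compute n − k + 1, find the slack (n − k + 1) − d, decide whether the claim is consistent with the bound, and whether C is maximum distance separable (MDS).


Singleton RHS = n − k + 1 = 3, slack = 0, bound satisfied, MDS.

Singleton bound: d ≤ n − k + 1.
Here n = 10, k = 8, so n − k + 1 = 3.
Given d = 3, check d ≤ 3: YES.
Slack = (n − k + 1) − d = 0.
The code is MDS (slack = 0).
Description: the claimed parameters are [10, 8, 3]_16; such a code would be MDS (meets Singleton bound).


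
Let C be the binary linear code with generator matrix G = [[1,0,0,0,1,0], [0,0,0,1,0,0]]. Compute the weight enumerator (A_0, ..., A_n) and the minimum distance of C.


Weight distribution: A_0 = 1, A_1 = 1, A_2 = 1, A_3 = 1. Minimum distance d = 1.

Enumerate all 2^2 = 4 messages m ∈ F_2^2.
For each, compute codeword c = mG in F_2^6, then tally its weight.
  m = 00 → c = 000000, weight = 0.
  m = 10 → c = 100010, weight = 2.
  m = 01 → c = 000100, weight = 1.
  m = 11 → c = 100110, weight = 3.
Tally weights:
  weight 0: 1 codewords.
  weight 1: 1 codewords.
  weight 2: 1 codewords.
  weight 3: 1 codewords.
Minimum distance d = smallest w > 0 with A_w > 0 = 1.
Sanity: Σ A_w = 4 = 2^2 = 4 ✓.


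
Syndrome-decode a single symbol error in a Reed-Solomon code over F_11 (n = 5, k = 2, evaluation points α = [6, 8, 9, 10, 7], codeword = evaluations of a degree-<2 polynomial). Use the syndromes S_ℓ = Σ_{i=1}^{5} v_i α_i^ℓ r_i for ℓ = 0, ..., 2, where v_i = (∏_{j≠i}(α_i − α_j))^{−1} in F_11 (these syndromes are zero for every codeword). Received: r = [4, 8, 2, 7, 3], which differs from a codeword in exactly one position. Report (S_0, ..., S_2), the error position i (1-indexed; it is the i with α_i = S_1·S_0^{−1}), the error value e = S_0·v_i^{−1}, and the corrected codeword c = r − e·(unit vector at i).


S = (3, 7, 9), error at position 1, error magnitude e = 6, c = [9, 8, 2, 7, 3].

Step 1: column multipliers v_i = (∏_{j≠i}(α_i − α_j))^{−1} mod 11.
  i = 1 (α = 6): (6−8)(6−9)(6−10)(6−7) = (−2)·(−3)·(−4)·(−1) = 24 ≡ 2, so v_1 = 2^{−1} = 6 (mod 11).
  i = 2 (α = 8): (8−6)(8−9)(8−10)(8−7) = 2·(−1)·(−2)·1 = 4 ≡ 4, so v_2 = 4^{−1} = 3 (mod 11).
  i = 3 (α = 9): (9−6)(9−8)(9−10)(9−7) = 3·1·(−1)·2 = −6 ≡ 5, so v_3 = 5^{−1} = 9 (mod 11).
  i = 4 (α = 10): (10−6)(10−8)(10−9)(10−7) = 4·2·1·3 = 24 ≡ 2, so v_4 = 2^{−1} = 6 (mod 11).
  i = 5 (α = 7): (7−6)(7−8)(7−9)(7−10) = 1·(−1)·(−2)·(−3) = −6 ≡ 5, so v_5 = 5^{−1} = 9 (mod 11).
  v = [6, 3, 9, 6, 9].
Step 2: syndromes of r = [4, 8, 2, 7, 3] (all sums mod 11).
  S_0 = Σ v_i r_i = 6·4 + 3·8 + 9·2 + 6·7 + 9·3 = 135 ≡ 3.
  S_1 = Σ v_i α_i r_i = 6·6·4 + 3·8·8 + 9·9·2 + 6·10·7 + 9·7·3 = 1107 ≡ 7.
  α_i^2 mod 11 = [3, 9, 4, 1, 5].
  S_2 = Σ v_i α_i^2 r_i = 6·3·4 + 3·9·8 + 9·4·2 + 6·1·7 + 9·5·3 = 537 ≡ 9.
  S = (3, 7, 9) ≠ 0, so r is not a codeword (an error is present).
Step 3: locate the error. For a single error e at position i, S_ℓ = v_i·e·α_i^ℓ, so α_err = S_1/S_0.
  S_0^{−1} = 3^{−1} = 4 (mod 11), so α_err = 7·4 = 28 ≡ 6 = α_1. Error position i = 1.
  Consistency check: S_2/S_1 = 9·8 = 72 ≡ 6 = α_err ✓ (single-error assumption holds).
Step 4: error magnitude e = S_0/v_1 = S_0·∏_{j≠1}(α_1 − α_j) = 3·2 = 6 ≡ 6 (mod 11).
Step 5: correct position 1: c_1 = r_1 − e = 4 − 6 ≡ 9 (mod 11). Hence c = [9, 8, 2, 7, 3].
  Check: interpolating c through the α_i gives m(x) = 1 + 5·x (degree < 2) with m(α_i) = c_i for every i, so c is indeed a codeword.


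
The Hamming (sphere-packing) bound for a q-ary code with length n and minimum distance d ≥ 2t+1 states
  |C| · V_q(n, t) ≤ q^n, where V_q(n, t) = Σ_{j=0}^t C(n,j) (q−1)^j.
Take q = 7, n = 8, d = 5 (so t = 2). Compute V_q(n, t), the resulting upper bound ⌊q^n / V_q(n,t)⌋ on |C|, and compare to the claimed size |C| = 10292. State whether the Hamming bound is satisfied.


V_q(n, t) = 1057, q^n = 5764801, Hamming bound = 5453, |C| = 10292 > bound (violated).

Step 1: Compute V_q(n, t) = Σ_{j=0}^2 C(n, j) (q−1)^j.
  j = 0: C(8,0)·(6)^0 = 1·1 = 1.
  j = 1: C(8,1)·(6)^1 = 8·6 = 48.
  j = 2: C(8,2)·(6)^2 = 28·36 = 1008.
  V_q(n, t) = 1 + 48 + 1008 = 1057.
Step 2: q^n = 7^8 = 5764801.
Step 3: Hamming bound ⌊q^n / V_q(n,t)⌋ = ⌊5764801/1057⌋ = 5453.
Step 4: Compare |C| = 10292 to 5453: violated.
The claimed |C| lies above the Hamming bound, so no 7-ary code of length 8 with d ≥ 5 can have 10292 codewords.


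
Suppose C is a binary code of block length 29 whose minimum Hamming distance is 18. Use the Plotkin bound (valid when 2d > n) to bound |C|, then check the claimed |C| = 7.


Plotkin bound M ≤ 4; given |C| = 7 > bound (violated).

Check applicability: 2d = 36, n = 29.
2d − n = 7 > 0, so Plotkin applies.
Compute d/(2d−n) = 18/7 ≈ 2.5714.
⌊d/(2d−n)⌋ = 2.
Plotkin bound: M ≤ 2·2 = 4.
Given |C| = 7, check: VIOLATED.
This |C| is above the Plotkin bound, so no binary code with n = 29, d = 18 and 7 codewords exists.


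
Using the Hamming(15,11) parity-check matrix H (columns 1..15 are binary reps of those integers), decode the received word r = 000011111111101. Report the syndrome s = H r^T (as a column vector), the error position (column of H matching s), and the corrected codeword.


s = (1, 0, 1, 0)^T, error position = 10, corrected codeword c = 000011111011101

Compute s = H r^T mod 2 one row at a time:
  s_1 = 1 + 1 + 1 + 1 + 1 + 1 + 0 + 1 = 7 ≡ 1 (mod 2).
  s_2 = 0 + 1 + 1 + 1 + 1 + 1 + 0 + 1 = 6 ≡ 0 (mod 2).
  s_3 = 0 + 0 + 1 + 1 + 1 + 1 + 0 + 1 = 5 ≡ 1 (mod 2).
  s_4 = 0 + 0 + 1 + 1 + 1 + 1 + 1 + 1 = 6 ≡ 0 (mod 2).
s = (1, 0, 1, 0)^T — this equals column 10 of H (binary 1010), so error is at position 10.
Correct: flip bit 10 of r = 000011111111101 to get c = 000011111011101.


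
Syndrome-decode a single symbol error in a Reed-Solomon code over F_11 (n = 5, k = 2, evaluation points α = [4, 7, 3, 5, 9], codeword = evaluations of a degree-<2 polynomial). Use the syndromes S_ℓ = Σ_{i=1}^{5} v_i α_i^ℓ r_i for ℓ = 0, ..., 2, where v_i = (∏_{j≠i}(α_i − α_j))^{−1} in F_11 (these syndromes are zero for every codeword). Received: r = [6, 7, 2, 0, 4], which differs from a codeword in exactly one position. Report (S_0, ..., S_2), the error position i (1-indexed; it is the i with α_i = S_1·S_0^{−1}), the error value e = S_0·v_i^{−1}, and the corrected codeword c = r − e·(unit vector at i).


S = (9, 1, 5), error at position 4, error magnitude e = 1, c = [6, 7, 2, 10, 4].

Step 1: column multipliers v_i = (∏_{j≠i}(α_i − α_j))^{−1} mod 11.
  i = 1 (α = 4): (4−7)(4−3)(4−5)(4−9) = (−3)·1·(−1)·(−5) = −15 ≡ 7, so v_1 = 7^{−1} = 8 (mod 11).
  i = 2 (α = 7): (7−4)(7−3)(7−5)(7−9) = 3·4·2·(−2) = −48 ≡ 7, so v_2 = 7^{−1} = 8 (mod 11).
  i = 3 (α = 3): (3−4)(3−7)(3−5)(3−9) = (−1)·(−4)·(−2)·(−6) = 48 ≡ 4, so v_3 = 4^{−1} = 3 (mod 11).
  i = 4 (α = 5): (5−4)(5−7)(5−3)(5−9) = 1·(−2)·2·(−4) = 16 ≡ 5, so v_4 = 5^{−1} = 9 (mod 11).
  i = 5 (α = 9): (9−4)(9−7)(9−3)(9−5) = 5·2·6·4 = 240 ≡ 9, so v_5 = 9^{−1} = 5 (mod 11).
  v = [8, 8, 3, 9, 5].
Step 2: syndromes of r = [6, 7, 2, 0, 4] (all sums mod 11).
  S_0 = Σ v_i r_i = 8·6 + 8·7 + 3·2 + 9·0 + 5·4 = 130 ≡ 9.
  S_1 = Σ v_i α_i r_i = 8·4·6 + 8·7·7 + 3·3·2 + 9·5·0 + 5·9·4 = 782 ≡ 1.
  α_i^2 mod 11 = [5, 5, 9, 3, 4].
  S_2 = Σ v_i α_i^2 r_i = 8·5·6 + 8·5·7 + 3·9·2 + 9·3·0 + 5·4·4 = 654 ≡ 5.
  S = (9, 1, 5) ≠ 0, so r is not a codeword (an error is present).
Step 3: locate the error. For a single error e at position i, S_ℓ = v_i·e·α_i^ℓ, so α_err = S_1/S_0.
  S_0^{−1} = 9^{−1} = 5 (mod 11), so α_err = 1·5 = 5 ≡ 5 = α_4. Error position i = 4.
  Consistency check: S_2/S_1 = 5·1 = 5 ≡ 5 = α_err ✓ (single-error assumption holds).
Step 4: error magnitude e = S_0/v_4 = S_0·∏_{j≠4}(α_4 − α_j) = 9·5 = 45 ≡ 1 (mod 11).
Step 5: correct position 4: c_4 = r_4 − e = 0 − 1 ≡ 10 (mod 11). Hence c = [6, 7, 2, 10, 4].
  Check: interpolating c through the α_i gives m(x) = 1 + 4·x (degree < 2) with m(α_i) = c_i for every i, so c is indeed a codeword.


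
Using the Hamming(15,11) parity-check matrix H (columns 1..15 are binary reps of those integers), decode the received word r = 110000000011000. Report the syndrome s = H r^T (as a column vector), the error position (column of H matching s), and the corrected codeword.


s = (0, 1, 0, 0)^T, error position = 4, corrected codeword c = 110100000011000

Compute s = H r^T mod 2 one row at a time:
  s_1 = 0 + 0 + 0 + 1 + 1 + 0 + 0 + 0 = 2 ≡ 0 (mod 2).
  s_2 = 0 + 0 + 0 + 0 + 1 + 0 + 0 + 0 = 1 ≡ 1 (mod 2).
  s_3 = 1 + 0 + 0 + 0 + 0 + 1 + 0 + 0 = 2 ≡ 0 (mod 2).
  s_4 = 1 + 0 + 0 + 0 + 0 + 1 + 0 + 0 = 2 ≡ 0 (mod 2).
s = (0, 1, 0, 0)^T — this equals column 4 of H (binary 0100), so error is at position 4.
Correct: flip bit 4 of r = 110000000011000 to get c = 110100000011000.


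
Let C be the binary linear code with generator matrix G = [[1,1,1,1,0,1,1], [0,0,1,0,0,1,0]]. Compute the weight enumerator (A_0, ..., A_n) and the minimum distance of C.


Weight distribution: A_0 = 1, A_2 = 1, A_4 = 1, A_6 = 1. Minimum distance d = 2.

Enumerate all 2^2 = 4 messages m ∈ F_2^2.
For each, compute codeword c = mG in F_2^7, then tally its weight.
  m = 00 → c = 0000000, weight = 0.
  m = 10 → c = 1111011, weight = 6.
  m = 01 → c = 0010010, weight = 2.
  m = 11 → c = 1101001, weight = 4.
Tally weights:
  weight 0: 1 codewords.
  weight 2: 1 codewords.
  weight 4: 1 codewords.
  weight 6: 1 codewords.
Minimum distance d = smallest w > 0 with A_w > 0 = 2.
Sanity: Σ A_w = 4 = 2^2 = 4 ✓.


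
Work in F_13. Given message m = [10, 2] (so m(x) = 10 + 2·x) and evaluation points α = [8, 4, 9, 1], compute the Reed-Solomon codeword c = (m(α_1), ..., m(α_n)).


c = [0, 5, 2, 12]

Message polynomial: m(x) = 10 + 2·x (mod 13).
For each evaluation point α_i, compute m(α_i) mod 13:
  α_1 = 8: Horner steps 2 → 0, so m(8) = 0.
  α_2 = 4: Horner steps 2 → 5, so m(4) = 5.
  α_3 = 9: Horner steps 2 → 2, so m(9) = 2.
  α_4 = 1: Horner steps 2 → 12, so m(1) = 12.
Codeword c = [0, 5, 2, 12] ∈ F_13^4.


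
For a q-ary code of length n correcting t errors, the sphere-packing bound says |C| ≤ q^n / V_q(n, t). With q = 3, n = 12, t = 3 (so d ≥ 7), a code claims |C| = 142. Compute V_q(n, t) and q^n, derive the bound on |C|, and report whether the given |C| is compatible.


V_q(n, t) = 2049, q^n = 531441, Hamming bound = 259, |C| = 142 ≤ bound (satisfied).

Step 1: Compute V_q(n, t) = Σ_{j=0}^3 C(n, j) (q−1)^j.
  j = 0: C(12,0)·(2)^0 = 1·1 = 1.
  j = 1: C(12,1)·(2)^1 = 12·2 = 24.
  j = 2: C(12,2)·(2)^2 = 66·4 = 264.
  j = 3: C(12,3)·(2)^3 = 220·8 = 1760.
  V_q(n, t) = 1 + 24 + 264 + 1760 = 2049.
Step 2: q^n = 3^12 = 531441.
Step 3: Hamming bound ⌊q^n / V_q(n,t)⌋ = ⌊531441/2049⌋ = 259.
Step 4: Compare |C| = 142 to 259: satisfied.
The claimed |C| lies below the Hamming bound.


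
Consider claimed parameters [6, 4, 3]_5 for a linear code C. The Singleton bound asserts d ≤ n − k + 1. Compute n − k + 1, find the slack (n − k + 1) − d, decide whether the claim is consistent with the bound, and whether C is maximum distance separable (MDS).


Singleton RHS = n − k + 1 = 3, slack = 0, bound satisfied, MDS.

Singleton bound: d ≤ n − k + 1.
Here n = 6, k = 4, so n − k + 1 = 3.
Given d = 3, check d ≤ 3: YES.
Slack = (n − k + 1) − d = 0.
The code is MDS (slack = 0).
Description: the claimed parameters are [6, 4, 3]_5; such a code would be MDS (meets Singleton bound).


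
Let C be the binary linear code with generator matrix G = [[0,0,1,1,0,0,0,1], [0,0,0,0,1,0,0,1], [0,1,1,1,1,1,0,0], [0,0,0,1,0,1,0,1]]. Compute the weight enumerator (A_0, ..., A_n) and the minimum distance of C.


Weight distribution: A_0 = 1, A_2 = 4, A_3 = 6, A_4 = 3, A_5 = 2. Minimum distance d = 2.

Enumerate all 2^4 = 16 messages m ∈ F_2^4.
For each, compute codeword c = mG in F_2^8, then tally its weight.
  m = 0000 → c = 00000000, weight = 0.
  m = 1000 → c = 00110001, weight = 3.
  m = 0100 → c = 00001001, weight = 2.
  m = 1100 → c = 00111000, weight = 3.
  m = 0010 → c = 01111100, weight = 5.
  m = 1010 → c = 01001101, weight = 4.
  m = 0110 → c = 01110101, weight = 5.
  m = 1110 → c = 01000100, weight = 2.
  m = 0001 → c = 00010101, weight = 3.
  m = 1001 → c = 00100100, weight = 2.
  m = 0101 → c = 00011100, weight = 3.
  m = 1101 → c = 00101101, weight = 4.
  m = 0011 → c = 01101001, weight = 4.
  m = 1011 → c = 01011000, weight = 3.
  m = 0111 → c = 01100000, weight = 2.
  m = 1111 → c = 01010001, weight = 3.
Tally weights:
  weight 0: 1 codewords.
  weight 2: 4 codewords.
  weight 3: 6 codewords.
  weight 4: 3 codewords.
  weight 5: 2 codewords.
Minimum distance d = smallest w > 0 with A_w > 0 = 2.
Sanity: Σ A_w = 16 = 2^4 = 16 ✓.


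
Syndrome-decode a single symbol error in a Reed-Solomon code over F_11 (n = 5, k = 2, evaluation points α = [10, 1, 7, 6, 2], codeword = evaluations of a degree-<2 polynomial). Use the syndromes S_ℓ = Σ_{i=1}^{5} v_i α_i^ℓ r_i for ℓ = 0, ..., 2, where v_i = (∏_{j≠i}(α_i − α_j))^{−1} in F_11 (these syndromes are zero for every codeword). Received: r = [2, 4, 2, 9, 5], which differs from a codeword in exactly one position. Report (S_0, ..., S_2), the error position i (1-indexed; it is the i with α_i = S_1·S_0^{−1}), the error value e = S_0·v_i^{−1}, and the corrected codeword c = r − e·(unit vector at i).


S = (4, 6, 9), error at position 3, error magnitude e = 3, c = [2, 4, 10, 9, 5].

Step 1: column multipliers v_i = (∏_{j≠i}(α_i − α_j))^{−1} mod 11.
  i = 1 (α = 10): (10−1)(10−7)(10−6)(10−2) = 9·3·4·8 = 864 ≡ 6, so v_1 = 6^{−1} = 2 (mod 11).
  i = 2 (α = 1): (1−10)(1−7)(1−6)(1−2) = (−9)·(−6)·(−5)·(−1) = 270 ≡ 6, so v_2 = 6^{−1} = 2 (mod 11).
  i = 3 (α = 7): (7−10)(7−1)(7−6)(7−2) = (−3)·6·1·5 = −90 ≡ 9, so v_3 = 9^{−1} = 5 (mod 11).
  i = 4 (α = 6): (6−10)(6−1)(6−7)(6−2) = (−4)·5·(−1)·4 = 80 ≡ 3, so v_4 = 3^{−1} = 4 (mod 11).
  i = 5 (α = 2): (2−10)(2−1)(2−7)(2−6) = (−8)·1·(−5)·(−4) = −160 ≡ 5, so v_5 = 5^{−1} = 9 (mod 11).
  v = [2, 2, 5, 4, 9].
Step 2: syndromes of r = [2, 4, 2, 9, 5] (all sums mod 11).
  S_0 = Σ v_i r_i = 2·2 + 2·4 + 5·2 + 4·9 + 9·5 = 103 ≡ 4.
  S_1 = Σ v_i α_i r_i = 2·10·2 + 2·1·4 + 5·7·2 + 4·6·9 + 9·2·5 = 424 ≡ 6.
  α_i^2 mod 11 = [1, 1, 5, 3, 4].
  S_2 = Σ v_i α_i^2 r_i = 2·1·2 + 2·1·4 + 5·5·2 + 4·3·9 + 9·4·5 = 350 ≡ 9.
  S = (4, 6, 9) ≠ 0, so r is not a codeword (an error is present).
Step 3: locate the error. For a single error e at position i, S_ℓ = v_i·e·α_i^ℓ, so α_err = S_1/S_0.
  S_0^{−1} = 4^{−1} = 3 (mod 11), so α_err = 6·3 = 18 ≡ 7 = α_3. Error position i = 3.
  Consistency check: S_2/S_1 = 9·2 = 18 ≡ 7 = α_err ✓ (single-error assumption holds).
Step 4: error magnitude e = S_0/v_3 = S_0·∏_{j≠3}(α_3 − α_j) = 4·9 = 36 ≡ 3 (mod 11).
Step 5: correct position 3: c_3 = r_3 − e = 2 − 3 ≡ 10 (mod 11). Hence c = [2, 4, 10, 9, 5].
  Check: interpolating c through the α_i gives m(x) = 3 + 1·x (degree < 2) with m(α_i) = c_i for every i, so c is indeed a codeword.


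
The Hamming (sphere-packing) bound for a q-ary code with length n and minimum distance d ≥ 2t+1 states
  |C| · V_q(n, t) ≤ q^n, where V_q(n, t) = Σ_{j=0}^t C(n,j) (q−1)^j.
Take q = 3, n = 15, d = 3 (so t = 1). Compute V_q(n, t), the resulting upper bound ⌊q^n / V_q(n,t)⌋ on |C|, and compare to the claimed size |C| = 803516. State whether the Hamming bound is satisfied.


V_q(n, t) = 31, q^n = 14348907, Hamming bound = 462867, |C| = 803516 > bound (violated).

Step 1: Compute V_q(n, t) = Σ_{j=0}^1 C(n, j) (q−1)^j.
  j = 0: C(15,0)·(2)^0 = 1·1 = 1.
  j = 1: C(15,1)·(2)^1 = 15·2 = 30.
  V_q(n, t) = 1 + 30 = 31.
Step 2: q^n = 3^15 = 14348907.
Step 3: Hamming bound ⌊q^n / V_q(n,t)⌋ = ⌊14348907/31⌋ = 462867.
Step 4: Compare |C| = 803516 to 462867: violated.
The claimed |C| lies above the Hamming bound, so no 3-ary code of length 15 with d ≥ 3 can have 803516 codewords.


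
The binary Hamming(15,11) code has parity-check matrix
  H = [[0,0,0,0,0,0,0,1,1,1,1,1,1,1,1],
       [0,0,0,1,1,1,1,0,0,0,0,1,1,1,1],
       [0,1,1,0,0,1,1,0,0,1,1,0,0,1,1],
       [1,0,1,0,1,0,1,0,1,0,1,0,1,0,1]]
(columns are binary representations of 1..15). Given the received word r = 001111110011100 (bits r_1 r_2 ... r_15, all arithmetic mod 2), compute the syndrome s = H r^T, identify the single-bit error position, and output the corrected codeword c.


s = (0, 0, 0, 1)^T, error position = 1, corrected codeword c = 101111110011100

Compute s = H r^T mod 2 one row at a time:
  s_1 = 1 + 0 + 0 + 1 + 1 + 1 + 0 + 0 = 4 ≡ 0 (mod 2).
  s_2 = 1 + 1 + 1 + 1 + 1 + 1 + 0 + 0 = 6 ≡ 0 (mod 2).
  s_3 = 0 + 1 + 1 + 1 + 0 + 1 + 0 + 0 = 4 ≡ 0 (mod 2).
  s_4 = 0 + 1 + 1 + 1 + 0 + 1 + 1 + 0 = 5 ≡ 1 (mod 2).
s = (0, 0, 0, 1)^T — this equals column 1 of H (binary 0001), so error is at position 1.
Correct: flip bit 1 of r = 001111110011100 to get c = 101111110011100.


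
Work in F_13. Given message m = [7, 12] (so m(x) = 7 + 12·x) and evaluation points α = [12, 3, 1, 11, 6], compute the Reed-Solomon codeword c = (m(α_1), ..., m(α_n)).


c = [8, 4, 6, 9, 1]

Message polynomial: m(x) = 7 + 12·x (mod 13).
For each evaluation point α_i, compute m(α_i) mod 13:
  α_1 = 12: Horner steps 12 → 8, so m(12) = 8.
  α_2 = 3: Horner steps 12 → 4, so m(3) = 4.
  α_3 = 1: Horner steps 12 → 6, so m(1) = 6.
  α_4 = 11: Horner steps 12 → 9, so m(11) = 9.
  α_5 = 6: Horner steps 12 → 1, so m(6) = 1.
Codeword c = [8, 4, 6, 9, 1] ∈ F_13^5.


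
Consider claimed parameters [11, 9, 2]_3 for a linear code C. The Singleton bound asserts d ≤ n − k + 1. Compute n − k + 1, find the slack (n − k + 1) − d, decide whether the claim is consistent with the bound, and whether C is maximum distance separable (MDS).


Singleton RHS = n − k + 1 = 3, slack = 1, bound satisfied, not MDS.

Singleton bound: d ≤ n − k + 1.
Here n = 11, k = 9, so n − k + 1 = 3.
Given d = 2, check d ≤ 3: YES.
Slack = (n − k + 1) − d = 1.
The code is NOT MDS (slack = 1 > 0).
Description: the claimed parameters are [11, 9, 2]_3; such a code would be non-MDS.


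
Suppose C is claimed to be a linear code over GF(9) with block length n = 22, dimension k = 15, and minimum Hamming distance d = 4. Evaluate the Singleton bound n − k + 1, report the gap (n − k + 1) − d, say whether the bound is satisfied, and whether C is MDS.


Singleton RHS = n − k + 1 = 8, slack = 4, bound satisfied, not MDS.

Singleton bound: d ≤ n − k + 1.
Here n = 22, k = 15, so n − k + 1 = 8.
Given d = 4, check d ≤ 8: YES.
Slack = (n − k + 1) − d = 4.
The code is NOT MDS (slack = 4 > 0).
Description: the claimed parameters are [22, 15, 4]_9; such a code would be non-MDS.


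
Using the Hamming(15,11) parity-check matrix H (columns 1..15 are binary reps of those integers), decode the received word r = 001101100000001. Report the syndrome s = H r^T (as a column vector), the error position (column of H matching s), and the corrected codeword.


s = (1, 0, 0, 1)^T, error position = 9, corrected codeword c = 001101101000001

Compute s = H r^T mod 2 one row at a time:
  s_1 = 0 + 0 + 0 + 0 + 0 + 0 + 0 + 1 = 1 ≡ 1 (mod 2).
  s_2 = 1 + 0 + 1 + 1 + 0 + 0 + 0 + 1 = 4 ≡ 0 (mod 2).
  s_3 = 0 + 1 + 1 + 1 + 0 + 0 + 0 + 1 = 4 ≡ 0 (mod 2).
  s_4 = 0 + 1 + 0 + 1 + 0 + 0 + 0 + 1 = 3 ≡ 1 (mod 2).
s = (1, 0, 0, 1)^T — this equals column 9 of H (binary 1001), so error is at position 9.
Correct: flip bit 9 of r = 001101100000001 to get c = 001101101000001.


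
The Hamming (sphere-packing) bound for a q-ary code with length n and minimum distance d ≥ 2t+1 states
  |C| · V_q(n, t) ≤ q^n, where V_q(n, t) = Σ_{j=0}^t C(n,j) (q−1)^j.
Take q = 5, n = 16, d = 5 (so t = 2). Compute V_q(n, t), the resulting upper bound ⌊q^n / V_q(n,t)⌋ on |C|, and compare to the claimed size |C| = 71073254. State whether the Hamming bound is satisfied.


V_q(n, t) = 1985, q^n = 152587890625, Hamming bound = 76870473, |C| = 71073254 ≤ bound (satisfied).

Step 1: Compute V_q(n, t) = Σ_{j=0}^2 C(n, j) (q−1)^j.
  j = 0: C(16,0)·(4)^0 = 1·1 = 1.
  j = 1: C(16,1)·(4)^1 = 16·4 = 64.
  j = 2: C(16,2)·(4)^2 = 120·16 = 1920.
  V_q(n, t) = 1 + 64 + 1920 = 1985.
Step 2: q^n = 5^16 = 152587890625.
Step 3: Hamming bound ⌊q^n / V_q(n,t)⌋ = ⌊152587890625/1985⌋ = 76870473.
Step 4: Compare |C| = 71073254 to 76870473: satisfied.
The claimed |C| lies below the Hamming bound.


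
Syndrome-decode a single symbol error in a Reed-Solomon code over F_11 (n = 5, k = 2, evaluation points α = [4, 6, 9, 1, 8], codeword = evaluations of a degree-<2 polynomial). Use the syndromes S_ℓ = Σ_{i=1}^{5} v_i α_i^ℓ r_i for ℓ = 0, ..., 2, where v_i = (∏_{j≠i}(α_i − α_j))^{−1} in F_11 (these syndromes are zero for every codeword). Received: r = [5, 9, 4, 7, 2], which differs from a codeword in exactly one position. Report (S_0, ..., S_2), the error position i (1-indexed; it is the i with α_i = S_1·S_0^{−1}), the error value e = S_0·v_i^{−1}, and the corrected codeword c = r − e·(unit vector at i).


S = (2, 2, 2), error at position 4, error magnitude e = 8, c = [5, 9, 4, 10, 2].

Step 1: column multipliers v_i = (∏_{j≠i}(α_i − α_j))^{−1} mod 11.
  i = 1 (α = 4): (4−6)(4−9)(4−1)(4−8) = (−2)·(−5)·3·(−4) = −120 ≡ 1, so v_1 = 1^{−1} = 1 (mod 11).
  i = 2 (α = 6): (6−4)(6−9)(6−1)(6−8) = 2·(−3)·5·(−2) = 60 ≡ 5, so v_2 = 5^{−1} = 9 (mod 11).
  i = 3 (α = 9): (9−4)(9−6)(9−1)(9−8) = 5·3·8·1 = 120 ≡ 10, so v_3 = 10^{−1} = 10 (mod 11).
  i = 4 (α = 1): (1−4)(1−6)(1−9)(1−8) = (−3)·(−5)·(−8)·(−7) = 840 ≡ 4, so v_4 = 4^{−1} = 3 (mod 11).
  i = 5 (α = 8): (8−4)(8−6)(8−9)(8−1) = 4·2·(−1)·7 = −56 ≡ 10, so v_5 = 10^{−1} = 10 (mod 11).
  v = [1, 9, 10, 3, 10].
Step 2: syndromes of r = [5, 9, 4, 7, 2] (all sums mod 11).
  S_0 = Σ v_i r_i = 1·5 + 9·9 + 10·4 + 3·7 + 10·2 = 167 ≡ 2.
  S_1 = Σ v_i α_i r_i = 1·4·5 + 9·6·9 + 10·9·4 + 3·1·7 + 10·8·2 = 1047 ≡ 2.
  α_i^2 mod 11 = [5, 3, 4, 1, 9].
  S_2 = Σ v_i α_i^2 r_i = 1·5·5 + 9·3·9 + 10·4·4 + 3·1·7 + 10·9·2 = 629 ≡ 2.
  S = (2, 2, 2) ≠ 0, so r is not a codeword (an error is present).
Step 3: locate the error. For a single error e at position i, S_ℓ = v_i·e·α_i^ℓ, so α_err = S_1/S_0.
  S_0^{−1} = 2^{−1} = 6 (mod 11), so α_err = 2·6 = 12 ≡ 1 = α_4. Error position i = 4.
  Consistency check: S_2/S_1 = 2·6 = 12 ≡ 1 = α_err ✓ (single-error assumption holds).
Step 4: error magnitude e = S_0/v_4 = S_0·∏_{j≠4}(α_4 − α_j) = 2·4 = 8 ≡ 8 (mod 11).
Step 5: correct position 4: c_4 = r_4 − e = 7 − 8 ≡ 10 (mod 11). Hence c = [5, 9, 4, 10, 2].
  Check: interpolating c through the α_i gives m(x) = 8 + 2·x (degree < 2) with m(α_i) = c_i for every i, so c is indeed a codeword.


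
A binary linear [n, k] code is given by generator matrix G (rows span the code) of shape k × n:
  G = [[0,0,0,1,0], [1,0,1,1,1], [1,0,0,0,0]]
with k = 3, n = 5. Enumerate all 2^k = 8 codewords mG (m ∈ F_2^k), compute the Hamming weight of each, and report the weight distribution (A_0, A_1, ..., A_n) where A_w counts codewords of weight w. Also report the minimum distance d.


Weight distribution: A_0 = 1, A_1 = 2, A_2 = 2, A_3 = 2, A_4 = 1. Minimum distance d = 1.

Enumerate all 2^3 = 8 messages m ∈ F_2^3.
For each, compute codeword c = mG in F_2^5, then tally its weight.
  m = 000 → c = 00000, weight = 0.
  m = 100 → c = 00010, weight = 1.
  m = 010 → c = 10111, weight = 4.
  m = 110 → c = 10101, weight = 3.
  m = 001 → c = 10000, weight = 1.
  m = 101 → c = 10010, weight = 2.
  m = 011 → c = 00111, weight = 3.
  m = 111 → c = 00101, weight = 2.
Tally weights:
  weight 0: 1 codewords.
  weight 1: 2 codewords.
  weight 2: 2 codewords.
  weight 3: 2 codewords.
  weight 4: 1 codewords.
Minimum distance d = smallest w > 0 with A_w > 0 = 1.
Sanity: Σ A_w = 8 = 2^3 = 8 ✓.


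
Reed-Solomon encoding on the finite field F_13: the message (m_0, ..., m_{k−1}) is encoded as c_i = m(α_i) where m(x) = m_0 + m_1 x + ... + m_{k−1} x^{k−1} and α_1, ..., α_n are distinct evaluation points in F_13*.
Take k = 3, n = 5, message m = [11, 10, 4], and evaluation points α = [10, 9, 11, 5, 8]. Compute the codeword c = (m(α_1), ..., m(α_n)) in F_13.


c = [4, 9, 7, 5, 9]

Message polynomial: m(x) = 11 + 10·x + 4·x^2 (mod 13).
For each evaluation point α_i, compute m(α_i) mod 13:
  α_1 = 10: Horner steps 4 → 11 → 4, so m(10) = 4.
  α_2 = 9: Horner steps 4 → 7 → 9, so m(9) = 9.
  α_3 = 11: Horner steps 4 → 2 → 7, so m(11) = 7.
  α_4 = 5: Horner steps 4 → 4 → 5, so m(5) = 5.
  α_5 = 8: Horner steps 4 → 3 → 9, so m(8) = 9.
Codeword c = [4, 9, 7, 5, 9] ∈ F_13^5.


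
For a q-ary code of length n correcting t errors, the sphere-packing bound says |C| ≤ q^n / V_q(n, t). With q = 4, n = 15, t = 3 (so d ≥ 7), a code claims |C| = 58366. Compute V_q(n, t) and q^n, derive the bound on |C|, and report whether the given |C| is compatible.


V_q(n, t) = 13276, q^n = 1073741824, Hamming bound = 80878, |C| = 58366 ≤ bound (satisfied).

Step 1: Compute V_q(n, t) = Σ_{j=0}^3 C(n, j) (q−1)^j.
  j = 0: C(15,0)·(3)^0 = 1·1 = 1.
  j = 1: C(15,1)·(3)^1 = 15·3 = 45.
  j = 2: C(15,2)·(3)^2 = 105·9 = 945.
  j = 3: C(15,3)·(3)^3 = 455·27 = 12285.
  V_q(n, t) = 1 + 45 + 945 + 12285 = 13276.
Step 2: q^n = 4^15 = 1073741824.
Step 3: Hamming bound ⌊q^n / V_q(n,t)⌋ = ⌊1073741824/13276⌋ = 80878.
Step 4: Compare |C| = 58366 to 80878: satisfied.
The claimed |C| lies below the Hamming bound.


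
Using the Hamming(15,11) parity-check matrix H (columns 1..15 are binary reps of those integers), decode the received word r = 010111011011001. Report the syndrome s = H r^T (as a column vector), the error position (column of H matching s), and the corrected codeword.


s = (1, 1, 0, 0)^T, error position = 12, corrected codeword c = 010111011010001

Compute s = H r^T mod 2 one row at a time:
  s_1 = 1 + 1 + 0 + 1 + 1 + 0 + 0 + 1 = 5 ≡ 1 (mod 2).
  s_2 = 1 + 1 + 1 + 0 + 1 + 0 + 0 + 1 = 5 ≡ 1 (mod 2).
  s_3 = 1 + 0 + 1 + 0 + 0 + 1 + 0 + 1 = 4 ≡ 0 (mod 2).
  s_4 = 0 + 0 + 1 + 0 + 1 + 1 + 0 + 1 = 4 ≡ 0 (mod 2).
s = (1, 1, 0, 0)^T — this equals column 12 of H (binary 1100), so error is at position 12.
Correct: flip bit 12 of r = 010111011011001 to get c = 010111011010001.


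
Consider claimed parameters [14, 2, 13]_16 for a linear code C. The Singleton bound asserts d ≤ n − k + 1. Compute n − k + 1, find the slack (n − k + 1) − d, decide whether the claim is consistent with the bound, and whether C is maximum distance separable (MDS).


Singleton RHS = n − k + 1 = 13, slack = 0, bound satisfied, MDS.

Singleton bound: d ≤ n − k + 1.
Here n = 14, k = 2, so n − k + 1 = 13.
Given d = 13, check d ≤ 13: YES.
Slack = (n − k + 1) − d = 0.
The code is MDS (slack = 0).
Description: the claimed parameters are [14, 2, 13]_16; such a code would be MDS (meets Singleton bound).


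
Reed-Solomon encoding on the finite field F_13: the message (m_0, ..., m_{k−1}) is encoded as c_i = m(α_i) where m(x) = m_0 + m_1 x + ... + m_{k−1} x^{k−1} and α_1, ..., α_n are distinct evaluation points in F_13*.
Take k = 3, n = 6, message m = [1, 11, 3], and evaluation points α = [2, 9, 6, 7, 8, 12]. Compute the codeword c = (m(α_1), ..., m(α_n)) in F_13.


c = [9, 5, 6, 4, 8, 6]

Message polynomial: m(x) = 1 + 11·x + 3·x^2 (mod 13).
For each evaluation point α_i, compute m(α_i) mod 13:
  α_1 = 2: Horner steps 3 → 4 → 9, so m(2) = 9.
  α_2 = 9: Horner steps 3 → 12 → 5, so m(9) = 5.
  α_3 = 6: Horner steps 3 → 3 → 6, so m(6) = 6.
  α_4 = 7: Horner steps 3 → 6 → 4, so m(7) = 4.
  α_5 = 8: Horner steps 3 → 9 → 8, so m(8) = 8.
  α_6 = 12: Horner steps 3 → 8 → 6, so m(12) = 6.
Codeword c = [9, 5, 6, 4, 8, 6] ∈ F_13^6.


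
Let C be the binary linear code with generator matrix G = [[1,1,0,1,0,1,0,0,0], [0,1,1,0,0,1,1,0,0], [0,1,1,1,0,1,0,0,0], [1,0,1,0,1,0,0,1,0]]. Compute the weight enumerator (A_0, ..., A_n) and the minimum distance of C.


Weight distribution: A_0 = 1, A_2 = 3, A_4 = 7, A_6 = 5. Minimum distance d = 2.

Enumerate all 2^4 = 16 messages m ∈ F_2^4.
For each, compute codeword c = mG in F_2^9, then tally its weight.
  m = 0000 → c = 000000000, weight = 0.
  m = 1000 → c = 110101000, weight = 4.
  m = 0100 → c = 011001100, weight = 4.
  m = 1100 → c = 101100100, weight = 4.
  m = 0010 → c = 011101000, weight = 4.
  m = 1010 → c = 101000000, weight = 2.
  m = 0110 → c = 000100100, weight = 2.
  m = 1110 → c = 110001100, weight = 4.
  m = 0001 → c = 101010010, weight = 4.
  m = 1001 → c = 011111010, weight = 6.
  m = 0101 → c = 110011110, weight = 6.
  m = 1101 → c = 000110110, weight = 4.
  m = 0011 → c = 110111010, weight = 6.
  m = 1011 → c = 000010010, weight = 2.
  m = 0111 → c = 101110110, weight = 6.
  m = 1111 → c = 011011110, weight = 6.
Tally weights:
  weight 0: 1 codewords.
  weight 2: 3 codewords.
  weight 4: 7 codewords.
  weight 6: 5 codewords.
Minimum distance d = smallest w > 0 with A_w > 0 = 2.
Sanity: Σ A_w = 16 = 2^4 = 16 ✓.


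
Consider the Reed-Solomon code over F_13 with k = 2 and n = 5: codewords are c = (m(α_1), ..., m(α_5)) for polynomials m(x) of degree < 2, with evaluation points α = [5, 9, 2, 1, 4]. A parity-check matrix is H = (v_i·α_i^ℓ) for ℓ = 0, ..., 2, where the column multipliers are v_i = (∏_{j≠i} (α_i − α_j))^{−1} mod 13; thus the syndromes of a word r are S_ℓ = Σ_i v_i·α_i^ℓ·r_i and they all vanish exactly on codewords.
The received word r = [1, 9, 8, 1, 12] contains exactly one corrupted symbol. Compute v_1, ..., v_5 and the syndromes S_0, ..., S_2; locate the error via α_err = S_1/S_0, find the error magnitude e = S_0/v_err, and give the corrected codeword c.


S = (12, 12, 12), error at position 4, error magnitude e = 8, c = [1, 9, 8, 6, 12].

Step 1: column multipliers v_i = (∏_{j≠i}(α_i − α_j))^{−1} mod 13.
  i = 1 (α = 5): (5−9)(5−2)(5−1)(5−4) = (−4)·3·4·1 = −48 ≡ 4, so v_1 = 4^{−1} = 10 (mod 13).
  i = 2 (α = 9): (9−5)(9−2)(9−1)(9−4) = 4·7·8·5 = 1120 ≡ 2, so v_2 = 2^{−1} = 7 (mod 13).
  i = 3 (α = 2): (2−5)(2−9)(2−1)(2−4) = (−3)·(−7)·1·(−2) = −42 ≡ 10, so v_3 = 10^{−1} = 4 (mod 13).
  i = 4 (α = 1): (1−5)(1−9)(1−2)(1−4) = (−4)·(−8)·(−1)·(−3) = 96 ≡ 5, so v_4 = 5^{−1} = 8 (mod 13).
  i = 5 (α = 4): (4−5)(4−9)(4−2)(4−1) = (−1)·(−5)·2·3 = 30 ≡ 4, so v_5 = 4^{−1} = 10 (mod 13).
  v = [10, 7, 4, 8, 10].
Step 2: syndromes of r = [1, 9, 8, 1, 12] (all sums mod 13).
  S_0 = Σ v_i r_i = 10·1 + 7·9 + 4·8 + 8·1 + 10·12 = 233 ≡ 12.
  S_1 = Σ v_i α_i r_i = 10·5·1 + 7·9·9 + 4·2·8 + 8·1·1 + 10·4·12 = 1169 ≡ 12.
  α_i^2 mod 13 = [12, 3, 4, 1, 3].
  S_2 = Σ v_i α_i^2 r_i = 10·12·1 + 7·3·9 + 4·4·8 + 8·1·1 + 10·3·12 = 805 ≡ 12.
  S = (12, 12, 12) ≠ 0, so r is not a codeword (an error is present).
Step 3: locate the error. For a single error e at position i, S_ℓ = v_i·e·α_i^ℓ, so α_err = S_1/S_0.
  S_0^{−1} = 12^{−1} = 12 (mod 13), so α_err = 12·12 = 144 ≡ 1 = α_4. Error position i = 4.
  Consistency check: S_2/S_1 = 12·12 = 144 ≡ 1 = α_err ✓ (single-error assumption holds).
Step 4: error magnitude e = S_0/v_4 = S_0·∏_{j≠4}(α_4 − α_j) = 12·5 = 60 ≡ 8 (mod 13).
Step 5: correct position 4: c_4 = r_4 − e = 1 − 8 ≡ 6 (mod 13). Hence c = [1, 9, 8, 6, 12].
  Check: interpolating c through the α_i gives m(x) = 4 + 2·x (degree < 2) with m(α_i) = c_i for every i, so c is indeed a codeword.


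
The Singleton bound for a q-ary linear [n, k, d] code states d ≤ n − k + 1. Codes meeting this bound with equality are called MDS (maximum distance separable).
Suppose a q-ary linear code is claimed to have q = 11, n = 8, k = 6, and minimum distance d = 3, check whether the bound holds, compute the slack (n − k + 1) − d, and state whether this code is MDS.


Singleton RHS = n − k + 1 = 3, slack = 0, bound satisfied, MDS.

Singleton bound: d ≤ n − k + 1.
Here n = 8, k = 6, so n − k + 1 = 3.
Given d = 3, check d ≤ 3: YES.
Slack = (n − k + 1) − d = 0.
The code is MDS (slack = 0).
Description: the claimed parameters are [8, 6, 3]_11; such a code would be MDS (meets Singleton bound).


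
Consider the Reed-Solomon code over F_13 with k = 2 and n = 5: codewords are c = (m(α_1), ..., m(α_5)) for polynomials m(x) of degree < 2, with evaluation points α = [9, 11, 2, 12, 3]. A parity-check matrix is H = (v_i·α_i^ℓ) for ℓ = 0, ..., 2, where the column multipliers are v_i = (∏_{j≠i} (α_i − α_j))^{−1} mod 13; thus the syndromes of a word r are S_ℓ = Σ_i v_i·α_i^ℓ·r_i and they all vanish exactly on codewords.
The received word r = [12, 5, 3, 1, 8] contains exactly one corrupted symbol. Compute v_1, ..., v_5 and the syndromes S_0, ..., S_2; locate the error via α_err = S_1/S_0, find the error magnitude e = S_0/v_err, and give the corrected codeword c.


S = (4, 5, 3), error at position 2, error magnitude e = 9, c = [12, 9, 3, 1, 8].

Step 1: column multipliers v_i = (∏_{j≠i}(α_i − α_j))^{−1} mod 13.
  i = 1 (α = 9): (9−11)(9−2)(9−12)(9−3) = (−2)·7·(−3)·6 = 252 ≡ 5, so v_1 = 5^{−1} = 8 (mod 13).
  i = 2 (α = 11): (11−9)(11−2)(11−12)(11−3) = 2·9·(−1)·8 = −144 ≡ 12, so v_2 = 12^{−1} = 12 (mod 13).
  i = 3 (α = 2): (2−9)(2−11)(2−12)(2−3) = (−7)·(−9)·(−10)·(−1) = 630 ≡ 6, so v_3 = 6^{−1} = 11 (mod 13).
  i = 4 (α = 12): (12−9)(12−11)(12−2)(12−3) = 3·1·10·9 = 270 ≡ 10, so v_4 = 10^{−1} = 4 (mod 13).
  i = 5 (α = 3): (3−9)(3−11)(3−2)(3−12) = (−6)·(−8)·1·(−9) = −432 ≡ 10, so v_5 = 10^{−1} = 4 (mod 13).
  v = [8, 12, 11, 4, 4].
Step 2: syndromes of r = [12, 5, 3, 1, 8] (all sums mod 13).
  S_0 = Σ v_i r_i = 8·12 + 12·5 + 11·3 + 4·1 + 4·8 = 225 ≡ 4.
  S_1 = Σ v_i α_i r_i = 8·9·12 + 12·11·5 + 11·2·3 + 4·12·1 + 4·3·8 = 1734 ≡ 5.
  α_i^2 mod 13 = [3, 4, 4, 1, 9].
  S_2 = Σ v_i α_i^2 r_i = 8·3·12 + 12·4·5 + 11·4·3 + 4·1·1 + 4·9·8 = 952 ≡ 3.
  S = (4, 5, 3) ≠ 0, so r is not a codeword (an error is present).
Step 3: locate the error. For a single error e at position i, S_ℓ = v_i·e·α_i^ℓ, so α_err = S_1/S_0.
  S_0^{−1} = 4^{−1} = 10 (mod 13), so α_err = 5·10 = 50 ≡ 11 = α_2. Error position i = 2.
  Consistency check: S_2/S_1 = 3·8 = 24 ≡ 11 = α_err ✓ (single-error assumption holds).
Step 4: error magnitude e = S_0/v_2 = S_0·∏_{j≠2}(α_2 − α_j) = 4·12 = 48 ≡ 9 (mod 13).
Step 5: correct position 2: c_2 = r_2 − e = 5 − 9 ≡ 9 (mod 13). Hence c = [12, 9, 3, 1, 8].
  Check: interpolating c through the α_i gives m(x) = 6 + 5·x (degree < 2) with m(α_i) = c_i for every i, so c is indeed a codeword.
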